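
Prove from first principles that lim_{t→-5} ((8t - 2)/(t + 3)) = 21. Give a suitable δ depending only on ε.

δ = min(1, (1/13)ε)

Suppose ε > 0. We want δ > 0 with 0 < |t + 5| < δ ⇒ |(8t - 2)/(t + 3) − 21| < ε.
Combining over a common denominator, (8t - 2)/(t + 3) − 21 = [(8t - 2)·(-2) − (-42)·(t + 3)] / [(-2)·(t + 3)] = 26(t + 5) / ((-2)(t + 3)).
So |(8t - 2)/(t + 3) − 21| = 26|t + 5| / (2·|t + 3|).
Require δ ≤ 1, so |t + 3| ≥ |-2| − |t + 5| > 2 − 1 = 1.
Hence |(8t - 2)/(t + 3) − 21| < 26|t + 5|/(2·1) = 13|t + 5|, which is < ε once |t + 5| < (1/13)ε.
Take δ = min(1, (1/13)ε). Then 0 < |t + 5| < δ forces both bounds, so |(8t - 2)/(t + 3) − 21| < ε.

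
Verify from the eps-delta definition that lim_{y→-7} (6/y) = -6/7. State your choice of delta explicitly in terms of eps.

delta = min(7/2, (49/12)eps)

Let eps > 0 be given. We seek delta > 0 such that 0 < |y + 7| < delta implies |6/y + 6/7| < eps.
|6/y + 6/7| = 6·|-7 − y|/(7·|y|) = 6|y + 7|/(7|y|).
Restrict delta ≤ 7/2. Then |y + 7| < 7/2 gives |y| > 7/2, so 7|y| > 49/2.
Then |6/y + 6/7| < 6|y + 7|/(49/2), which is < eps when |y + 7| < (49/12)eps.
Take delta = min(7/2, (49/12)eps). Then 0 < |y + 7| < delta gives both |y + 7| < 7/2 and |y + 7| < (49/12)eps, so |6/y + 6/7| < eps.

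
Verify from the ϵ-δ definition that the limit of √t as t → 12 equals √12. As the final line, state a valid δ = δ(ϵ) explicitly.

δ = min(12, √12·ϵ)

Suppose ϵ > 0. We want δ > 0 such that 0 < |t − 12| < δ implies |√t − √12| < ϵ.
Multiplying by the conjugate, |√t − √12| = |t − 12|/(√t + √12).
Restrict δ ≤ 12 so that |t − 12| < 12 forces t > 0, and then √t + √12 > √12.
Hence |√t − √12| < |t − 12|/√12, which is < ϵ once |t − 12| < √12·ϵ.
Take δ = min(12, √12·ϵ). If 0 < |t − 12| < δ then t > 0 and |√t − √12| < |t − 12|/√12 < ϵ.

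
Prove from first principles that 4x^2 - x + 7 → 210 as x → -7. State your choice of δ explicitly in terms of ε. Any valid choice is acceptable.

Let ε > 0. We want δ > 0 such that 0 < |x + 7| < δ implies |(4x^2 - x + 7) − 210| < ε.
(4x^2 - x + 7) − 210 = 4x^2 - x - 203 = (x + 7)(4x - 29).
So |(4x^2 - x + 7) − 210| = |x + 7|·|4x - 29|.
Require δ ≤ 1. Then |x + 7| < 1 gives |x| < 8, and by the triangle inequality |4x - 29| ≤ 4·8 + 29 = 61.
Hence |(4x^2 - x + 7) − 210| ≤ 61|x + 7| < ε provided |x + 7| < ε/61.
Choosing δ = min(1, ε/61) ensures both conditions, hence |(4x^2 - x + 7) − 210| < ε.

δ = min(1, ε/61)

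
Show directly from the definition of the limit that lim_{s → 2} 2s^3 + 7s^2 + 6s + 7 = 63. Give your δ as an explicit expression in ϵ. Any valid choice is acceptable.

δ = min(1, ϵ/79)

Let ϵ > 0. We want δ > 0 such that 0 < |s − 2| < δ implies |(2s^3 + 7s^2 + 6s + 7) − 63| < ϵ.
(2s^3 + 7s^2 + 6s + 7) − 63 = 2s^3 + 7s^2 + 6s - 56 = (s − 2)(2s^2 + 11s + 28).
So |(2s^3 + 7s^2 + 6s + 7) − 63| = |s − 2|·|2s^2 + 11s + 28|.
Require δ ≤ 1. Then |s − 2| < 1 gives |s| < 3, and by the triangle inequality |2s^2 + 11s + 28| ≤ 2·3^2 + 11·3 + 28 = 79.
Hence |(2s^3 + 7s^2 + 6s + 7) − 63| ≤ 79|s − 2| < ϵ provided |s − 2| < ϵ/79.
Choosing δ = min(1, ϵ/79) ensures both conditions, hence |(2s^3 + 7s^2 + 6s + 7) − 63| < ϵ.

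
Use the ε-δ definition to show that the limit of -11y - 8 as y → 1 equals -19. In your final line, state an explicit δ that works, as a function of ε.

Let ε > 0 be given. We need δ > 0 so that 0 < |y − 1| < δ implies |(-11y - 8) + 19| < ε.
Since (-11y - 8) + 19 = -11(y − 1), we have |(-11y - 8) + 19| = 11|y − 1|.
So 11|y − 1| < ε exactly when |y − 1| < ε/11.
Choosing δ = ε/11 gives |(-11y - 8) + 19| = 11|y − 1| < ε whenever |y − 1| < δ.

δ = ε/11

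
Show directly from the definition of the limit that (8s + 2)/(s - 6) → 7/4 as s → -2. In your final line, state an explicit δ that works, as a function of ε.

Suppose ε > 0. We want δ > 0 with 0 < |s + 2| < δ ⇒ |(8s + 2)/(s - 6) − (7/4)| < ε.
Combining over a common denominator, (8s + 2)/(s - 6) − (7/4) = [(8s + 2)·(-8) − (-14)·(s - 6)] / [(-8)·(s - 6)] = -50(s + 2) / ((-8)(s - 6)).
So |(8s + 2)/(s - 6) − (7/4)| = 50|s + 2| / (8·|s − 6|).
Restrict δ ≤ 4. Then |s + 2| < 4 gives |s − 6| = |(s + 2) + (-8)| ≥ 8 − 4 = 4.
Hence |(8s + 2)/(s - 6) − (7/4)| < 50|s + 2|/(8·4) = (25/16)|s + 2|, which is < ε once |s + 2| < (16/25)ε.
Take δ = min(4, (16/25)ε). Then 0 < |s + 2| < δ forces both bounds, so |(8s + 2)/(s - 6) − (7/4)| < ε.

δ = min(4, (16/25)ε)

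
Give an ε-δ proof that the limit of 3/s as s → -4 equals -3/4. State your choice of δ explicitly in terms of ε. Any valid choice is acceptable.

δ = min(2, (8/3)ε)

Suppose ε > 0. We seek δ > 0 such that 0 < |s + 4| < δ implies |3/s + 3/4| < ε.
|3/s + 3/4| = 3·|-4 − s|/(4·|s|) = 3|s + 4|/(4|s|).
Require δ ≤ 2 so that |s| > 4 − 2 = 2, hence 4|s| > 8.
Then |3/s + 3/4| < 3|s + 4|/8, which is < ε when |s + 4| < (8/3)ε.
Take δ = min(2, (8/3)ε). Then 0 < |s + 4| < δ gives both |s + 4| < 2 and |s + 4| < (8/3)ε, so |3/s + 3/4| < ε.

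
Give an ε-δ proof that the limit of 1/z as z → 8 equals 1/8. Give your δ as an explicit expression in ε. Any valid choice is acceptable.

δ = min(4, 32ε)

Fix ε > 0. We seek δ > 0 such that 0 < |z − 8| < δ implies |1/z − (1/8)| < ε.
|1/z − (1/8)| = |8 − z|/(8·|z|) = |z − 8|/(8|z|).
Require δ ≤ 4 so that |z| > 8 − 4 = 4, hence 8|z| > 32.
Then |1/z − (1/8)| < |z − 8|/32, which is < ε when |z − 8| < 32ε.
Take δ = min(4, 32ε). Then 0 < |z − 8| < δ gives both |z − 8| < 4 and |z − 8| < 32ε, so |1/z − (1/8)| < ε.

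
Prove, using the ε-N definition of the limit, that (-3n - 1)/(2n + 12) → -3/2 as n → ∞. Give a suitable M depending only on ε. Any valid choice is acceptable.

Fix ε > 0. For n ≥ 1, |(-3n - 1)/(2n + 12) + 3/2| = |34|/(2(2n + 12)) = 34/(2(2n + 12)).
Since 2n + 12 ≥ 2n for n ≥ 1, this is ≤ 34/(2·2n) = (17/2)/n.
So |(-3n - 1)/(2n + 12) + 3/2| < ε whenever n > (17/2)/ε.
Take M = (17/2)/ε. If n > M then |(-3n - 1)/(2n + 12) + 3/2| ≤ (17/2)/n < ε.

M = (17/2)/ε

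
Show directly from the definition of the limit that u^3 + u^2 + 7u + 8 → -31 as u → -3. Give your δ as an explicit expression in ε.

Suppose ε > 0. We want δ > 0 such that 0 < |u + 3| < δ implies |(u^3 + u^2 + 7u + 8) + 31| < ε.
(u^3 + u^2 + 7u + 8) + 31 = u^3 + u^2 + 7u + 39 = (u + 3)(u^2 - 2u + 13).
So |(u^3 + u^2 + 7u + 8) + 31| = |u + 3|·|u^2 - 2u + 13|.
Assume first that |u + 3| < 1, so |u| < 4. Then |u^2 - 2u + 13| ≤ 4^2 + 2·4 + 13 = 37.
Hence |(u^3 + u^2 + 7u + 8) + 31| ≤ 37|u + 3| < ε provided |u + 3| < ε/37.
Choosing δ = min(1, ε/37) ensures both conditions, hence |(u^3 + u^2 + 7u + 8) + 31| < ε.

δ = min(1, ε/37)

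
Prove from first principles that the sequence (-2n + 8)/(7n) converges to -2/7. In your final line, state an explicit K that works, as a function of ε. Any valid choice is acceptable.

K = (8/7)/ε

Fix ε > 0. For n ≥ 1, |(-2n + 8)/(7n) + 2/7| = |56|/(7(7n)) = 56/(7(7n)).
Since 7n ≥ 7n for n ≥ 1, this is ≤ 56/(7·7n) = (8/7)/n.
So |(-2n + 8)/(7n) + 2/7| < ε whenever n > (8/7)/ε.
Take K = (8/7)/ε. If n > K then |(-2n + 8)/(7n) + 2/7| ≤ (8/7)/n < ε.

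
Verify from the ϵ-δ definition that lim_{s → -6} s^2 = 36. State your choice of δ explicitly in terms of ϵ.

Suppose ϵ > 0. We seek δ > 0 with 0 < |s + 6| < δ ⇒ |s^2 − 36| < ϵ.
Factor: s^2 − 36 = (s + 6)(s - 6), so |s^2 − 36| = |s + 6|·|s - 6|.
Restrict δ ≤ 1. Then |s + 6| < 1 gives |s| < 7, so by the triangle inequality |s - 6| ≤ 7 + 6 = 13.
Hence |s^2 − 36| ≤ 13|s + 6|, which is < ϵ once |s + 6| < ϵ/13.
Take δ = min(1, ϵ/13). If 0 < |s + 6| < δ then both bounds hold and |s^2 − 36| ≤ 13|s + 6| < 13·(ϵ/13) = ϵ.

δ = min(1, ϵ/13)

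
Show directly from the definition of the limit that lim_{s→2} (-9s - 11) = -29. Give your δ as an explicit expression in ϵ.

Suppose ϵ > 0. We need δ > 0 so that 0 < |s − 2| < δ implies |(-9s - 11) + 29| < ϵ.
Since (-9s - 11) + 29 = -9(s − 2), we have |(-9s - 11) + 29| = 9|s − 2|.
So 9|s − 2| < ϵ exactly when |s − 2| < ϵ/9.
Choosing δ = ϵ/9 gives |(-9s - 11) + 29| = 9|s − 2| < ϵ whenever |s − 2| < δ.

δ = ϵ/9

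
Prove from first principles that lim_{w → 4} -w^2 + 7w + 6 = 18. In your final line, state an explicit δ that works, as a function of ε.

Fix ε > 0. We want δ > 0 such that 0 < |w − 4| < δ implies |(-w^2 + 7w + 6) − 18| < ε.
(-w^2 + 7w + 6) − 18 = -w^2 + 7w - 12 = (w − 4)(-w + 3).
So |(-w^2 + 7w + 6) − 18| = |w − 4|·|-w + 3|.
Require δ ≤ 1. Then |w − 4| < 1 gives |w| < 5, and by the triangle inequality |-w + 3| ≤ 5 + 3 = 8.
Hence |(-w^2 + 7w + 6) − 18| ≤ 8|w − 4| < ε provided |w − 4| < ε/8.
Take δ = min(1, ε/8). Then 0 < |w − 4| < δ gives both |w − 4| < 1 and |w − 4| < ε/8, so |(-w^2 + 7w + 6) − 18| < ε.

δ = min(1, ε/8)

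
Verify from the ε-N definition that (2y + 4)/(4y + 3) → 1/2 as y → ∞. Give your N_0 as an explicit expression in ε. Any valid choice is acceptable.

N_0 = (5/8)/ε

Let ε > 0. We seek N_0 > 0 such that y > N_0 implies |(2y + 4)/(4y + 3) − (1/2)| < ε.
(2y + 4)/(4y + 3) − (1/2) = (4(2y + 4) − 2(4y + 3)) / (4(4y + 3)) = 10/(4(4y + 3)).
For y > 0 we have 4y + 3 > 4y, so |(2y + 4)/(4y + 3) − (1/2)| = 10/(4(4y + 3)) < 10/(4·4y) = (5/8)/y.
Thus |(2y + 4)/(4y + 3) − (1/2)| < ε whenever y > (5/8)/ε.
Take N_0 = (5/8)/ε. If y > N_0 then |(2y + 4)/(4y + 3) − (1/2)| < (5/8)/y < ε.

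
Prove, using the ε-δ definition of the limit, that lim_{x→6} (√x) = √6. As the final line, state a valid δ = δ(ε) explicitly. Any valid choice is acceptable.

δ = min(6, √6·ε)

Suppose ε > 0. We want δ > 0 such that 0 < |x − 6| < δ implies |√x − √6| < ε.
Rationalise: √x − √6 = (x − 6)/(√x + √6), so |√x − √6| = |x − 6|/(√x + √6).
Restrict δ ≤ 6 so that |x − 6| < 6 forces x > 0, and then √x + √6 > √6.
Hence |√x − √6| < |x − 6|/√6, which is < ε once |x − 6| < √6·ε.
Take δ = min(6, √6·ε). If 0 < |x − 6| < δ then x > 0 and |√x − √6| < |x − 6|/√6 < ε.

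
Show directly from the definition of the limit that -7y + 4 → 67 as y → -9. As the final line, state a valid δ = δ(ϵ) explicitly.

Fix ϵ > 0. We need δ > 0 so that 0 < |y + 9| < δ implies |(-7y + 4) − 67| < ϵ.
|(-7y + 4) − 67| = |-7y - 63| = 7|y + 9|.
So 7|y + 9| < ϵ exactly when |y + 9| < ϵ/7.
Take δ = ϵ/7. If 0 < |y + 9| < δ then |(-7y + 4) − 67| = 7|y + 9| < 7·(ϵ/7) = ϵ.

δ = ϵ/7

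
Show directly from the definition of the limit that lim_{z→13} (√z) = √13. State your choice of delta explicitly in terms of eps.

delta = min(13, √13·eps)

Let eps > 0. We want delta > 0 such that 0 < |z − 13| < delta implies |√z − √13| < eps.
Rationalise: √z − √13 = (z − 13)/(√z + √13), so |√z − √13| = |z − 13|/(√z + √13).
Restrict delta ≤ 13 so that |z − 13| < 13 forces z > 0, and then √z + √13 > √13.
Hence |√z − √13| < |z − 13|/√13, which is < eps once |z − 13| < √13·eps.
Take delta = min(13, √13·eps). If 0 < |z − 13| < delta then z > 0 and |√z − √13| < |z − 13|/√13 < eps.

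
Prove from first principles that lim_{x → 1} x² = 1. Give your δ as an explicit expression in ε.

Let ε > 0. We seek δ > 0 with 0 < |x − 1| < δ ⇒ |x² − 1| < ε.
Factor: x² − 1 = (x − 1)(x + 1), so |x² − 1| = |x − 1|·|x + 1|.
Impose δ ≤ 1 so that |x| < 2; then |x + 1| ≤ 3.
Hence |x² − 1| ≤ 3|x − 1|, which is < ε once |x − 1| < ε/3.
Take δ = min(1, ε/3). If 0 < |x − 1| < δ then both bounds hold and |x² − 1| ≤ 3|x − 1| < 3·(ε/3) = ε.

δ = min(1, ε/3)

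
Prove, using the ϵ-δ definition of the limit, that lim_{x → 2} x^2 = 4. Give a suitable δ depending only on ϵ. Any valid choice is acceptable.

δ = min(2, ϵ/6)

Suppose ϵ > 0. We seek δ > 0 with 0 < |x − 2| < δ ⇒ |x^2 − 4| < ϵ.
Factor: x^2 − 4 = (x − 2)(x + 2), so |x^2 − 4| = |x − 2|·|x + 2|.
Impose δ ≤ 2 so that |x| < 4; then |x + 2| ≤ 6.
Hence |x^2 − 4| ≤ 6|x − 2|, which is < ϵ once |x − 2| < ϵ/6.
Take δ = min(2, ϵ/6). If 0 < |x − 2| < δ then both bounds hold and |x^2 − 4| ≤ 6|x − 2| < 6·(ϵ/6) = ϵ.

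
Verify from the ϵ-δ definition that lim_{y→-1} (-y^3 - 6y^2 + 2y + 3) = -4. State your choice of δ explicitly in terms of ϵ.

δ = min(1, ϵ/21)

Let ϵ > 0. We want δ > 0 such that 0 < |y + 1| < δ implies |(-y^3 - 6y^2 + 2y + 3) + 4| < ϵ.
(-y^3 - 6y^2 + 2y + 3) + 4 = -y^3 - 6y^2 + 2y + 7 = (y + 1)(-y^2 - 5y + 7).
So |(-y^3 - 6y^2 + 2y + 3) + 4| = |y + 1|·|-y^2 - 5y + 7|.
Assume first that |y + 1| < 1, so |y| < 2. Then |-y^2 - 5y + 7| ≤ 2^2 + 5·2 + 7 = 21.
Hence |(-y^3 - 6y^2 + 2y + 3) + 4| ≤ 21|y + 1| < ϵ provided |y + 1| < ϵ/21.
Choosing δ = min(1, ϵ/21) ensures both conditions, hence |(-y^3 - 6y^2 + 2y + 3) + 4| < ϵ.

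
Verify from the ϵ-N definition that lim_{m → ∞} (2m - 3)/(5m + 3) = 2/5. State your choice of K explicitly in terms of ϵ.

K = (21/25)/ϵ

Suppose ϵ > 0. For m ≥ 1, |(2m - 3)/(5m + 3) − (2/5)| = |-21|/(5(5m + 3)) = 21/(5(5m + 3)).
Since 5m + 3 ≥ 5m for m ≥ 1, this is ≤ 21/(5·5m) = (21/25)/m.
So |(2m - 3)/(5m + 3) − (2/5)| < ϵ whenever m > (21/25)/ϵ.
Take K = (21/25)/ϵ. If m > K then |(2m - 3)/(5m + 3) − (2/5)| ≤ (21/25)/m < ϵ.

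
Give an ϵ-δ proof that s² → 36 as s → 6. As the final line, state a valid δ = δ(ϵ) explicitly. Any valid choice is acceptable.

δ = min(1, ϵ/13)

Let ϵ > 0 be given. We seek δ > 0 with 0 < |s − 6| < δ ⇒ |s² − 36| < ϵ.
Factor: s² − 36 = (s − 6)(s + 6), so |s² − 36| = |s − 6|·|s + 6|.
Restrict δ ≤ 1. Then |s − 6| < 1 gives |s| < 7, so by the triangle inequality |s + 6| ≤ 7 + 6 = 13.
Hence |s² − 36| ≤ 13|s − 6|, which is < ϵ once |s − 6| < ϵ/13.
Take δ = min(1, ϵ/13). If 0 < |s − 6| < δ then both bounds hold and |s² − 36| ≤ 13|s − 6| < 13·(ϵ/13) = ϵ.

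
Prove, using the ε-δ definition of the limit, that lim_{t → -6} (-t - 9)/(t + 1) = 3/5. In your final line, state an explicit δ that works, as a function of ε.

Let ε > 0 be given. We want δ > 0 with 0 < |t + 6| < δ ⇒ |(-t - 9)/(t + 1) − (3/5)| < ε.
Combining over a common denominator, (-t - 9)/(t + 1) − (3/5) = [(-t - 9)·(-5) − (-3)·(t + 1)] / [(-5)·(t + 1)] = 8(t + 6) / ((-5)(t + 1)).
So |(-t - 9)/(t + 1) − (3/5)| = 8|t + 6| / (5·|t + 1|).
Require δ ≤ 5/2, so |t + 1| ≥ |-5| − |t + 6| > 5 − 5/2 = 5/2.
Hence |(-t - 9)/(t + 1) − (3/5)| < 8|t + 6|/(5·(5/2)) = (16/25)|t + 6|, which is < ε once |t + 6| < (25/16)ε.
Take δ = min(5/2, (25/16)ε). Then 0 < |t + 6| < δ forces both bounds, so |(-t - 9)/(t + 1) − (3/5)| < ε.

δ = min(5/2, (25/16)ε)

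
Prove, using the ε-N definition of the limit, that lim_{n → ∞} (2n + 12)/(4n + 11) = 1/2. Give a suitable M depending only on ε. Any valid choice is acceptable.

M = (13/8)/ε

Let ε > 0 be given. For n ≥ 1, |(2n + 12)/(4n + 11) − (1/2)| = |26|/(4(4n + 11)) = 26/(4(4n + 11)).
Since 4n + 11 ≥ 4n for n ≥ 1, this is ≤ 26/(4·4n) = (13/8)/n.
So |(2n + 12)/(4n + 11) − (1/2)| < ε whenever n > (13/8)/ε.
Take M = (13/8)/ε. If n > M then |(2n + 12)/(4n + 11) − (1/2)| ≤ (13/8)/n < ε.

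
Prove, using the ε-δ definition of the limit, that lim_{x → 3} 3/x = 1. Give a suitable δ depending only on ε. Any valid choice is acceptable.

δ = min(3/2, (3/2)ε)

Fix ε > 0. We seek δ > 0 such that 0 < |x − 3| < δ implies |3/x − 1| < ε.
|3/x − 1| = 3·|3 − x|/(3·|x|) = 3|x − 3|/(3|x|).
Restrict δ ≤ 3/2. Then |x − 3| < 3/2 gives |x| > 3/2, so 3|x| > 9/2.
Then |3/x − 1| < 3|x − 3|/(9/2), which is < ε when |x − 3| < (3/2)ε.
Take δ = min(3/2, (3/2)ε). Then 0 < |x − 3| < δ gives both |x − 3| < 3/2 and |x − 3| < (3/2)ε, so |3/x − 1| < ε.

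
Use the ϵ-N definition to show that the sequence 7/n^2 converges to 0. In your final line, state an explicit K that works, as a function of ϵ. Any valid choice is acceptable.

K = (7/ϵ)^{1/2}

Fix ϵ > 0. For n ≥ 1, |7/n^2 − 0| = 7/n^2.
7/n^2 < ϵ ⇔ n^2 > 7/ϵ ⇔ n > (7/ϵ)^{1/2}.
Take K = (7/ϵ)^{1/2}. Then n > K implies 7/n^2 < ϵ.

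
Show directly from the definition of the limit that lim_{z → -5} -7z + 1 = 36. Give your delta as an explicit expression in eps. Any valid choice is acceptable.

Let eps > 0. We need delta > 0 so that 0 < |z + 5| < delta implies |(-7z + 1) − 36| < eps.
Since (-7z + 1) − 36 = -7(z + 5), we have |(-7z + 1) − 36| = 7|z + 5|.
So 7|z + 5| < eps exactly when |z + 5| < eps/7.
Take delta = eps/7. If 0 < |z + 5| < delta then |(-7z + 1) − 36| = 7|z + 5| < 7·(eps/7) = eps.

delta = eps/7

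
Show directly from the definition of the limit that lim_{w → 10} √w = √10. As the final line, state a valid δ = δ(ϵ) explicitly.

δ = min(10, √10·ϵ)

Suppose ϵ > 0. We want δ > 0 such that 0 < |w − 10| < δ implies |√w − √10| < ϵ.
Multiplying by the conjugate, |√w − √10| = |w − 10|/(√w + √10).
Restrict δ ≤ 10 so that |w − 10| < 10 forces w > 0, and then √w + √10 > √10.
Hence |√w − √10| < |w − 10|/√10, which is < ϵ once |w − 10| < √10·ϵ.
Take δ = min(10, √10·ϵ). If 0 < |w − 10| < δ then w > 0 and |√w − √10| < |w − 10|/√10 < ϵ.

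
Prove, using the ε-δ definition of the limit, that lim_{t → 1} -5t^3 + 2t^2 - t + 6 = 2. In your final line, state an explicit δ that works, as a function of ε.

Suppose ε > 0. We want δ > 0 such that 0 < |t − 1| < δ implies |(-5t^3 + 2t^2 - t + 6) − 2| < ε.
(-5t^3 + 2t^2 - t + 6) − 2 = -5t^3 + 2t^2 - t + 4 = (t − 1)(-5t^2 - 3t - 4).
So |(-5t^3 + 2t^2 - t + 6) − 2| = |t − 1|·|-5t^2 - 3t - 4|.
Assume first that |t − 1| < 1, so |t| < 2. Then |-5t^2 - 3t - 4| ≤ 5·2^2 + 3·2 + 4 = 30.
Hence |(-5t^3 + 2t^2 - t + 6) − 2| ≤ 30|t − 1| < ε provided |t − 1| < ε/30.
Take δ = min(1, ε/30). Then 0 < |t − 1| < δ gives both |t − 1| < 1 and |t − 1| < ε/30, so |(-5t^3 + 2t^2 - t + 6) − 2| < ε.

δ = min(1, ε/30)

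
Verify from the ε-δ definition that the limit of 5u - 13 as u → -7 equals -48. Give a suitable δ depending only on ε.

δ = ε/5

Suppose ε > 0. We need δ > 0 so that 0 < |u + 7| < δ implies |(5u - 13) + 48| < ε.
|(5u - 13) + 48| = |5u + 35| = 5|u + 7|.
Thus it suffices that |u + 7| < ε/5.
Choosing δ = ε/5 gives |(5u - 13) + 48| = 5|u + 7| < ε whenever |u + 7| < δ.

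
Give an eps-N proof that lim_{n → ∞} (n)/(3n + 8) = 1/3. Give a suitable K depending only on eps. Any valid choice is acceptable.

Fix eps > 0. For n ≥ 1, |(n)/(3n + 8) − (1/3)| = |-8|/(3(3n + 8)) = 8/(3(3n + 8)).
Since 3n + 8 ≥ 3n for n ≥ 1, this is ≤ 8/(3·3n) = (8/9)/n.
So |(n)/(3n + 8) − (1/3)| < eps whenever n > (8/9)/eps.
Take K = (8/9)/eps. If n > K then |(n)/(3n + 8) − (1/3)| ≤ (8/9)/n < eps.

K = (8/9)/eps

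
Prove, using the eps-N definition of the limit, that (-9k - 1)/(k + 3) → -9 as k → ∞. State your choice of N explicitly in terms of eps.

N = 26/eps

Let eps > 0. For k ≥ 1, |(-9k - 1)/(k + 3) + 9| = |26|/((k + 3)) = 26/((k + 3)).
Since k + 3 ≥ k for k ≥ 1, this is ≤ 26/(k) = 26/k.
So |(-9k - 1)/(k + 3) + 9| < eps whenever k > 26/eps.
Take N = 26/eps. If k > N then |(-9k - 1)/(k + 3) + 9| ≤ 26/k < eps.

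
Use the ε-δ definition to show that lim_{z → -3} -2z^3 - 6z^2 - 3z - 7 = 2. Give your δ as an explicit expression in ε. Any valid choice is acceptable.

δ = min(1, ε/35)

Suppose ε > 0. We want δ > 0 such that 0 < |z + 3| < δ implies |(-2z^3 - 6z^2 - 3z - 7) − 2| < ε.
(-2z^3 - 6z^2 - 3z - 7) − 2 = -2z^3 - 6z^2 - 3z - 9 = (z + 3)(-2z^2 - 3).
So |(-2z^3 - 6z^2 - 3z - 7) − 2| = |z + 3|·|-2z^2 - 3|.
Assume first that |z + 3| < 1, so |z| < 4. Then |-2z^2 - 3| ≤ 2·4^2 + 3 = 35.
Hence |(-2z^3 - 6z^2 - 3z - 7) − 2| ≤ 35|z + 3| < ε provided |z + 3| < ε/35.
Choosing δ = min(1, ε/35) ensures both conditions, hence |(-2z^3 - 6z^2 - 3z - 7) − 2| < ε.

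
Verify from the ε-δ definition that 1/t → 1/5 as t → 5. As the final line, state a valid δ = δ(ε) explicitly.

δ = min(5/2, (25/2)ε)

Let ε > 0 be given. We seek δ > 0 such that 0 < |t − 5| < δ implies |1/t − (1/5)| < ε.
|1/t − (1/5)| = |5 − t|/(5·|t|) = |t − 5|/(5|t|).
Restrict δ ≤ 5/2. Then |t − 5| < 5/2 gives |t| > 5/2, so 5|t| > 25/2.
Then |1/t − (1/5)| < |t − 5|/(25/2), which is < ε when |t − 5| < (25/2)ε.
Take δ = min(5/2, (25/2)ε). Then 0 < |t − 5| < δ gives both |t − 5| < 5/2 and |t − 5| < (25/2)ε, so |1/t − (1/5)| < ε.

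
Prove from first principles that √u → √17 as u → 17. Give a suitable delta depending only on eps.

delta = min(17, √17·eps)

Suppose eps > 0. We want delta > 0 such that 0 < |u − 17| < delta implies |√u − √17| < eps.
Rationalise: √u − √17 = (u − 17)/(√u + √17), so |√u − √17| = |u − 17|/(√u + √17).
Restrict delta ≤ 17 so that |u − 17| < 17 forces u > 0, and then √u + √17 > √17.
Hence |√u − √17| < |u − 17|/√17, which is < eps once |u − 17| < √17·eps.
Take delta = min(17, √17·eps). If 0 < |u − 17| < delta then u > 0 and |√u − √17| < |u − 17|/√17 < eps.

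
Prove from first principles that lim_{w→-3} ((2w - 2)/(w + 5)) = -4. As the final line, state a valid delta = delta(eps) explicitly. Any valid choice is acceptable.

delta = min(1, (1/6)eps)

Let eps > 0 be given. We want delta > 0 with 0 < |w + 3| < delta ⇒ |(2w - 2)/(w + 5) + 4| < eps.
Combining over a common denominator, (2w - 2)/(w + 5) + 4 = [(2w - 2)·2 − (-8)·(w + 5)] / [2·(w + 5)] = 12(w + 3) / (2(w + 5)).
So |(2w - 2)/(w + 5) + 4| = 12|w + 3| / (2·|w + 5|).
Restrict delta ≤ 1. Then |w + 3| < 1 gives |w + 5| = |(w + 3) + 2| ≥ 2 − 1 = 1.
Hence |(2w - 2)/(w + 5) + 4| < 12|w + 3|/(2·1) = 6|w + 3|, which is < eps once |w + 3| < (1/6)eps.
Take delta = min(1, (1/6)eps). Then 0 < |w + 3| < delta forces both bounds, so |(2w - 2)/(w + 5) + 4| < eps.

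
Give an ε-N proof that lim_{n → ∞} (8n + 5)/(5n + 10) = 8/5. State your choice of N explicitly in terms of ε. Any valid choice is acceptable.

N = (11/5)/ε

Let ε > 0. For n ≥ 1, |(8n + 5)/(5n + 10) − (8/5)| = |-55|/(5(5n + 10)) = 55/(5(5n + 10)).
Since 5n + 10 ≥ 5n for n ≥ 1, this is ≤ 55/(5·5n) = (11/5)/n.
So |(8n + 5)/(5n + 10) − (8/5)| < ε whenever n > (11/5)/ε.
Take N = (11/5)/ε. If n > N then |(8n + 5)/(5n + 10) − (8/5)| ≤ (11/5)/n < ε.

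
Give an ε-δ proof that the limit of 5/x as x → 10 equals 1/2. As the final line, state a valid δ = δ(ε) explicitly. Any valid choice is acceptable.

Fix ε > 0. We seek δ > 0 such that 0 < |x − 10| < δ implies |5/x − (1/2)| < ε.
|5/x − (1/2)| = 5·|10 − x|/(10·|x|) = 5|x − 10|/(10|x|).
Require δ ≤ 5 so that |x| > 10 − 5 = 5, hence 10|x| > 50.
Then |5/x − (1/2)| < 5|x − 10|/50, which is < ε when |x − 10| < 10ε.
Take δ = min(5, 10ε). Then 0 < |x − 10| < δ gives both |x − 10| < 5 and |x − 10| < 10ε, so |5/x − (1/2)| < ε.

δ = min(5, 10ε)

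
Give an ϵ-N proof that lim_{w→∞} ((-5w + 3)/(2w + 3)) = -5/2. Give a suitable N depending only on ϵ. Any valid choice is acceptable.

N = (21/4)/ϵ

Let ϵ > 0. We seek N > 0 such that w > N implies |(-5w + 3)/(2w + 3) + 5/2| < ϵ.
(-5w + 3)/(2w + 3) + 5/2 = (2(-5w + 3) − (-5)(2w + 3)) / (2(2w + 3)) = 21/(2(2w + 3)).
For w > 0 we have 2w + 3 > 2w, so |(-5w + 3)/(2w + 3) + 5/2| = 21/(2(2w + 3)) < 21/(2·2w) = (21/4)/w.
Thus |(-5w + 3)/(2w + 3) + 5/2| < ϵ whenever w > (21/4)/ϵ.
Take N = (21/4)/ϵ. If w > N then |(-5w + 3)/(2w + 3) + 5/2| < (21/4)/w < ϵ.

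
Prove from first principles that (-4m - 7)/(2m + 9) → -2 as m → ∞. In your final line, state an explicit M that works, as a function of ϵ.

Suppose ϵ > 0. For m ≥ 1, |(-4m - 7)/(2m + 9) + 2| = |22|/(2(2m + 9)) = 22/(2(2m + 9)).
Since 2m + 9 ≥ 2m for m ≥ 1, this is ≤ 22/(2·2m) = (11/2)/m.
So |(-4m - 7)/(2m + 9) + 2| < ϵ whenever m > (11/2)/ϵ.
Take M = (11/2)/ϵ. If m > M then |(-4m - 7)/(2m + 9) + 2| ≤ (11/2)/m < ϵ.

M = (11/2)/ϵ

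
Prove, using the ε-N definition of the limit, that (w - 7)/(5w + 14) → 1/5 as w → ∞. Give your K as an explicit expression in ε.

K = (49/25)/ε

Let ε > 0. We seek K > 0 such that w > K implies |(w - 7)/(5w + 14) − (1/5)| < ε.
(w - 7)/(5w + 14) − (1/5) = (5(w - 7) − (5w + 14)) / (5(5w + 14)) = -49/(5(5w + 14)).
For w > 0 we have 5w + 14 > 5w, so |(w - 7)/(5w + 14) − (1/5)| = 49/(5(5w + 14)) < 49/(5·5w) = (49/25)/w.
Thus |(w - 7)/(5w + 14) − (1/5)| < ε whenever w > (49/25)/ε.
Take K = (49/25)/ε. If w > K then |(w - 7)/(5w + 14) − (1/5)| < (49/25)/w < ε.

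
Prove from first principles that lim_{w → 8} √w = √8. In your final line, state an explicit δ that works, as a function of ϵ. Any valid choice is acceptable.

Let ϵ > 0. We want δ > 0 such that 0 < |w − 8| < δ implies |√w − √8| < ϵ.
Multiplying by the conjugate, |√w − √8| = |w − 8|/(√w + √8).
Restrict δ ≤ 8 so that |w − 8| < 8 forces w > 0, and then √w + √8 > √8.
Hence |√w − √8| < |w − 8|/√8, which is < ϵ once |w − 8| < √8·ϵ.
Take δ = min(8, √8·ϵ). If 0 < |w − 8| < δ then w > 0 and |√w − √8| < |w − 8|/√8 < ϵ.

δ = min(8, √8·ϵ)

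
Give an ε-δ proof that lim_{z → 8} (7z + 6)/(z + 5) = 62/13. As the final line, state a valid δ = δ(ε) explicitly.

Suppose ε > 0. We want δ > 0 with 0 < |z − 8| < δ ⇒ |(7z + 6)/(z + 5) − (62/13)| < ε.
Combining over a common denominator, (7z + 6)/(z + 5) − (62/13) = [(7z + 6)·13 − 62·(z + 5)] / [13·(z + 5)] = 29(z − 8) / (13(z + 5)).
So |(7z + 6)/(z + 5) − (62/13)| = 29|z − 8| / (13·|z + 5|).
Restrict δ ≤ 13/2. Then |z − 8| < 13/2 gives |z + 5| = |(z − 8) + 13| ≥ 13 − 13/2 = 13/2.
Hence |(7z + 6)/(z + 5) − (62/13)| < 29|z − 8|/(13·(13/2)) = (58/169)|z − 8|, which is < ε once |z − 8| < (169/58)ε.
Take δ = min(13/2, (169/58)ε). Then 0 < |z − 8| < δ forces both bounds, so |(7z + 6)/(z + 5) − (62/13)| < ε.

δ = min(13/2, (169/58)ε)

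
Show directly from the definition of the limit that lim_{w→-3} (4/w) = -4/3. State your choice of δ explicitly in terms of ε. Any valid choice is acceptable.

Let ε > 0. We seek δ > 0 such that 0 < |w + 3| < δ implies |4/w + 4/3| < ε.
|4/w + 4/3| = 4·|-3 − w|/(3·|w|) = 4|w + 3|/(3|w|).
Require δ ≤ 3/2 so that |w| > 3 − 3/2 = 3/2, hence 3|w| > 9/2.
Then |4/w + 4/3| < 4|w + 3|/(9/2), which is < ε when |w + 3| < (9/8)ε.
Take δ = min(3/2, (9/8)ε). Then 0 < |w + 3| < δ gives both |w + 3| < 3/2 and |w + 3| < (9/8)ε, so |4/w + 4/3| < ε.

δ = min(3/2, (9/8)ε)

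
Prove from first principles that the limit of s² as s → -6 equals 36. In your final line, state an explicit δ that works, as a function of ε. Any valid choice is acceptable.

Fix ε > 0. We seek δ > 0 with 0 < |s + 6| < δ ⇒ |s² − 36| < ε.
Factor: s² − 36 = (s + 6)(s - 6), so |s² − 36| = |s + 6|·|s - 6|.
Restrict δ ≤ 2. Then |s + 6| < 2 gives |s| < 8, so by the triangle inequality |s - 6| ≤ 8 + 6 = 14.
Hence |s² − 36| ≤ 14|s + 6|, which is < ε once |s + 6| < ε/14.
Take δ = min(2, ε/14). If 0 < |s + 6| < δ then both bounds hold and |s² − 36| ≤ 14|s + 6| < 14·(ε/14) = ε.

δ = min(2, ε/14)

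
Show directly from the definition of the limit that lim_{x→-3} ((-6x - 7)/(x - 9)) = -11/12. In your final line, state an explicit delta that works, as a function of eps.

delta = min(6, (72/61)eps)

Suppose eps > 0. We want delta > 0 with 0 < |x + 3| < delta ⇒ |(-6x - 7)/(x - 9) + 11/12| < eps.
Combining over a common denominator, (-6x - 7)/(x - 9) + 11/12 = [(-6x - 7)·(-12) − 11·(x - 9)] / [(-12)·(x - 9)] = 61(x + 3) / ((-12)(x - 9)).
So |(-6x - 7)/(x - 9) + 11/12| = 61|x + 3| / (12·|x − 9|).
Require delta ≤ 6, so |x − 9| ≥ |-12| − |x + 3| > 12 − 6 = 6.
Hence |(-6x - 7)/(x - 9) + 11/12| < 61|x + 3|/(12·6) = (61/72)|x + 3|, which is < eps once |x + 3| < (72/61)eps.
Take delta = min(6, (72/61)eps). Then 0 < |x + 3| < delta forces both bounds, so |(-6x - 7)/(x - 9) + 11/12| < eps.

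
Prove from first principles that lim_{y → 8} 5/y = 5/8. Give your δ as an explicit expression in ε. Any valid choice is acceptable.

Let ε > 0. We seek δ > 0 such that 0 < |y − 8| < δ implies |5/y − (5/8)| < ε.
|5/y − (5/8)| = 5·|8 − y|/(8·|y|) = 5|y − 8|/(8|y|).
Require δ ≤ 4 so that |y| > 8 − 4 = 4, hence 8|y| > 32.
Then |5/y − (5/8)| < 5|y − 8|/32, which is < ε when |y − 8| < (32/5)ε.
Take δ = min(4, (32/5)ε). Then 0 < |y − 8| < δ gives both |y − 8| < 4 and |y − 8| < (32/5)ε, so |5/y − (5/8)| < ε.

δ = min(4, (32/5)ε)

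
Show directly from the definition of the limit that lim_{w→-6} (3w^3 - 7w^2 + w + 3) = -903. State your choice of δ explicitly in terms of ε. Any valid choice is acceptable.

δ = min(1, ε/473)

Fix ε > 0. We want δ > 0 such that 0 < |w + 6| < δ implies |(3w^3 - 7w^2 + w + 3) + 903| < ε.
(3w^3 - 7w^2 + w + 3) + 903 = 3w^3 - 7w^2 + w + 906 = (w + 6)(3w^2 - 25w + 151).
So |(3w^3 - 7w^2 + w + 3) + 903| = |w + 6|·|3w^2 - 25w + 151|.
Assume first that |w + 6| < 1, so |w| < 7. Then |3w^2 - 25w + 151| ≤ 3·7^2 + 25·7 + 151 = 473.
Hence |(3w^3 - 7w^2 + w + 3) + 903| ≤ 473|w + 6| < ε provided |w + 6| < ε/473.
Take δ = min(1, ε/473). Then 0 < |w + 6| < δ gives both |w + 6| < 1 and |w + 6| < ε/473, so |(3w^3 - 7w^2 + w + 3) + 903| < ε.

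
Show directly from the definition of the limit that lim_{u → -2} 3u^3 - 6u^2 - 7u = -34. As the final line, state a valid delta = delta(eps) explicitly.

delta = min(1, eps/80)

Let eps > 0 be given. We want delta > 0 such that 0 < |u + 2| < delta implies |(3u^3 - 6u^2 - 7u) + 34| < eps.
(3u^3 - 6u^2 - 7u) + 34 = 3u^3 - 6u^2 - 7u + 34 = (u + 2)(3u^2 - 12u + 17).
So |(3u^3 - 6u^2 - 7u) + 34| = |u + 2|·|3u^2 - 12u + 17|.
Require delta ≤ 1. Then |u + 2| < 1 gives |u| < 3, and by the triangle inequality |3u^2 - 12u + 17| ≤ 3·3^2 + 12·3 + 17 = 80.
Hence |(3u^3 - 6u^2 - 7u) + 34| ≤ 80|u + 2| < eps provided |u + 2| < eps/80.
Choosing delta = min(1, eps/80) ensures both conditions, hence |(3u^3 - 6u^2 - 7u) + 34| < eps.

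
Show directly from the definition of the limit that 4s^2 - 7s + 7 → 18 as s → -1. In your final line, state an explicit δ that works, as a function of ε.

Let ε > 0. We want δ > 0 such that 0 < |s + 1| < δ implies |(4s^2 - 7s + 7) − 18| < ε.
(4s^2 - 7s + 7) − 18 = 4s^2 - 7s - 11 = (s + 1)(4s - 11).
So |(4s^2 - 7s + 7) − 18| = |s + 1|·|4s - 11|.
Require δ ≤ 2. Then |s + 1| < 2 gives |s| < 3, and by the triangle inequality |4s - 11| ≤ 4·3 + 11 = 23.
Hence |(4s^2 - 7s + 7) − 18| ≤ 23|s + 1| < ε provided |s + 1| < ε/23.
Take δ = min(2, ε/23). Then 0 < |s + 1| < δ gives both |s + 1| < 2 and |s + 1| < ε/23, so |(4s^2 - 7s + 7) − 18| < ε.

δ = min(2, ε/23)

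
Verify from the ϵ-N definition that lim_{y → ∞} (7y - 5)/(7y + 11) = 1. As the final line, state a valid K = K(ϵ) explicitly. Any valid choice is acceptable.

Suppose ϵ > 0. We seek K > 0 such that y > K implies |(7y - 5)/(7y + 11) − 1| < ϵ.
(7y - 5)/(7y + 11) − 1 = (7(7y - 5) − 7(7y + 11)) / (7(7y + 11)) = -112/(7(7y + 11)).
For y > 0 we have 7y + 11 > 7y, so |(7y - 5)/(7y + 11) − 1| = 112/(7(7y + 11)) < 112/(7·7y) = (16/7)/y.
Thus |(7y - 5)/(7y + 11) − 1| < ϵ whenever y > (16/7)/ϵ.
Take K = (16/7)/ϵ. If y > K then |(7y - 5)/(7y + 11) − 1| < (16/7)/y < ϵ.

K = (16/7)/ϵ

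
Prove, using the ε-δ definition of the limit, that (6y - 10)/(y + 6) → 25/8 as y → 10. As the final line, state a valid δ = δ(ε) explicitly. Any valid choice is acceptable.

Suppose ε > 0. We want δ > 0 with 0 < |y − 10| < δ ⇒ |(6y - 10)/(y + 6) − (25/8)| < ε.
Combining over a common denominator, (6y - 10)/(y + 6) − (25/8) = [(6y - 10)·16 − 50·(y + 6)] / [16·(y + 6)] = 46(y − 10) / (16(y + 6)).
So |(6y - 10)/(y + 6) − (25/8)| = 46|y − 10| / (16·|y + 6|).
Restrict δ ≤ 8. Then |y − 10| < 8 gives |y + 6| = |(y − 10) + 16| ≥ 16 − 8 = 8.
Hence |(6y - 10)/(y + 6) − (25/8)| < 46|y − 10|/(16·8) = (23/64)|y − 10|, which is < ε once |y − 10| < (64/23)ε.
Take δ = min(8, (64/23)ε). Then 0 < |y − 10| < δ forces both bounds, so |(6y - 10)/(y + 6) − (25/8)| < ε.

δ = min(8, (64/23)ε)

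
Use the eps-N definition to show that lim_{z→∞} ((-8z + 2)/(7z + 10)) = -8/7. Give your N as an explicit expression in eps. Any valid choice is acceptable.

Suppose eps > 0. We seek N > 0 such that z > N implies |(-8z + 2)/(7z + 10) + 8/7| < eps.
(-8z + 2)/(7z + 10) + 8/7 = (7(-8z + 2) − (-8)(7z + 10)) / (7(7z + 10)) = 94/(7(7z + 10)).
For z > 0 we have 7z + 10 > 7z, so |(-8z + 2)/(7z + 10) + 8/7| = 94/(7(7z + 10)) < 94/(7·7z) = (94/49)/z.
Thus |(-8z + 2)/(7z + 10) + 8/7| < eps whenever z > (94/49)/eps.
Take N = (94/49)/eps. If z > N then |(-8z + 2)/(7z + 10) + 8/7| < (94/49)/z < eps.

N = (94/49)/eps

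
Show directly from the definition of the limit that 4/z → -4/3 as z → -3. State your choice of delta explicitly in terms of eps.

delta = min(3/2, (9/8)eps)

Let eps > 0. We seek delta > 0 such that 0 < |z + 3| < delta implies |4/z + 4/3| < eps.
|4/z + 4/3| = 4·|-3 − z|/(3·|z|) = 4|z + 3|/(3|z|).
Require delta ≤ 3/2 so that |z| > 3 − 3/2 = 3/2, hence 3|z| > 9/2.
Then |4/z + 4/3| < 4|z + 3|/(9/2), which is < eps when |z + 3| < (9/8)eps.
Take delta = min(3/2, (9/8)eps). Then 0 < |z + 3| < delta gives both |z + 3| < 3/2 and |z + 3| < (9/8)eps, so |4/z + 4/3| < eps.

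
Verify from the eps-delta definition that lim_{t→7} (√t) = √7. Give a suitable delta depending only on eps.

Let eps > 0. We want delta > 0 such that 0 < |t − 7| < delta implies |√t − √7| < eps.
Rationalise: √t − √7 = (t − 7)/(√t + √7), so |√t − √7| = |t − 7|/(√t + √7).
Restrict delta ≤ 7 so that |t − 7| < 7 forces t > 0, and then √t + √7 > √7.
Hence |√t − √7| < |t − 7|/√7, which is < eps once |t − 7| < √7·eps.
Take delta = min(7, √7·eps). If 0 < |t − 7| < delta then t > 0 and |√t − √7| < |t − 7|/√7 < eps.

delta = min(7, √7·eps)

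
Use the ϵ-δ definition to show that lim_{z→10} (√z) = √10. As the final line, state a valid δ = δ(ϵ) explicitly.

Let ϵ > 0 be given. We want δ > 0 such that 0 < |z − 10| < δ implies |√z − √10| < ϵ.
Rationalise: √z − √10 = (z − 10)/(√z + √10), so |√z − √10| = |z − 10|/(√z + √10).
Restrict δ ≤ 10 so that |z − 10| < 10 forces z > 0, and then √z + √10 > √10.
Hence |√z − √10| < |z − 10|/√10, which is < ϵ once |z − 10| < √10·ϵ.
Take δ = min(10, √10·ϵ). If 0 < |z − 10| < δ then z > 0 and |√z − √10| < |z − 10|/√10 < ϵ.

δ = min(10, √10·ϵ)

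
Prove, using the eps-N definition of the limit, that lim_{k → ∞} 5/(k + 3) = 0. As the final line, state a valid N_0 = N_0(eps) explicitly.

N_0 = 5/eps

Let eps > 0 be given. For k ≥ 1, |5/(k + 3) − 0| = 5/(k + 3) ≤ 5/k.
We need 5/k < eps, i.e. k > 5/eps.
Take N_0 = 5/eps. If k > N_0 then |5/(k + 3)| ≤ 5/k < eps.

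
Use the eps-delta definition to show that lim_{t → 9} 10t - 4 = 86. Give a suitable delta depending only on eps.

Let eps > 0 be given. We need delta > 0 so that 0 < |t − 9| < delta implies |(10t - 4) − 86| < eps.
|(10t - 4) − 86| = |10t - 90| = 10|t − 9|.
Thus it suffices that |t − 9| < eps/10.
Take delta = eps/10. If 0 < |t − 9| < delta then |(10t - 4) − 86| = 10|t − 9| < 10·(eps/10) = eps.

delta = eps/10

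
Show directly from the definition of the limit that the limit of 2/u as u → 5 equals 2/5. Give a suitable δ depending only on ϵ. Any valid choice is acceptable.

Let ϵ > 0. We seek δ > 0 such that 0 < |u − 5| < δ implies |2/u − (2/5)| < ϵ.
|2/u − (2/5)| = 2·|5 − u|/(5·|u|) = 2|u − 5|/(5|u|).
Restrict δ ≤ 5/2. Then |u − 5| < 5/2 gives |u| > 5/2, so 5|u| > 25/2.
Then |2/u − (2/5)| < 2|u − 5|/(25/2), which is < ϵ when |u − 5| < (25/4)ϵ.
Take δ = min(5/2, (25/4)ϵ). Then 0 < |u − 5| < δ gives both |u − 5| < 5/2 and |u − 5| < (25/4)ϵ, so |2/u − (2/5)| < ϵ.

δ = min(5/2, (25/4)ϵ)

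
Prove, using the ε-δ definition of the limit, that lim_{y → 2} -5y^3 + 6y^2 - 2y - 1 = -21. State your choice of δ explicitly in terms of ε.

Let ε > 0. We want δ > 0 such that 0 < |y − 2| < δ implies |(-5y^3 + 6y^2 - 2y - 1) + 21| < ε.
(-5y^3 + 6y^2 - 2y - 1) + 21 = -5y^3 + 6y^2 - 2y + 20 = (y − 2)(-5y^2 - 4y - 10).
So |(-5y^3 + 6y^2 - 2y - 1) + 21| = |y − 2|·|-5y^2 - 4y - 10|.
Assume first that |y − 2| < 2, so |y| < 4. Then |-5y^2 - 4y - 10| ≤ 5·4^2 + 4·4 + 10 = 106.
Hence |(-5y^3 + 6y^2 - 2y - 1) + 21| ≤ 106|y − 2| < ε provided |y − 2| < ε/106.
Choosing δ = min(2, ε/106) ensures both conditions, hence |(-5y^3 + 6y^2 - 2y - 1) + 21| < ε.

δ = min(2, ε/106)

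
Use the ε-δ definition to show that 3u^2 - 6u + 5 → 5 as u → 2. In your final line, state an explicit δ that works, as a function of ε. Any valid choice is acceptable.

Suppose ε > 0. We want δ > 0 such that 0 < |u − 2| < δ implies |(3u^2 - 6u + 5) − 5| < ε.
(3u^2 - 6u + 5) − 5 = 3u^2 - 6u = (u − 2)(3u).
So |(3u^2 - 6u + 5) − 5| = |u − 2|·|3u|.
Require δ ≤ 2. Then |u − 2| < 2 gives |u| < 4, and by the triangle inequality |3u| ≤ 3·4 = 12.
Hence |(3u^2 - 6u + 5) − 5| ≤ 12|u − 2| < ε provided |u − 2| < ε/12.
Take δ = min(2, ε/12). Then 0 < |u − 2| < δ gives both |u − 2| < 2 and |u − 2| < ε/12, so |(3u^2 - 6u + 5) − 5| < ε.

δ = min(2, ε/12)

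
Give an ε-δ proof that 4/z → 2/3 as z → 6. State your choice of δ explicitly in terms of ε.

Fix ε > 0. We seek δ > 0 such that 0 < |z − 6| < δ implies |4/z − (2/3)| < ε.
|4/z − (2/3)| = 4·|6 − z|/(6·|z|) = 4|z − 6|/(6|z|).
Restrict δ ≤ 3. Then |z − 6| < 3 gives |z| > 3, so 6|z| > 18.
Then |4/z − (2/3)| < 4|z − 6|/18, which is < ε when |z − 6| < (9/2)ε.
Take δ = min(3, (9/2)ε). Then 0 < |z − 6| < δ gives both |z − 6| < 3 and |z − 6| < (9/2)ε, so |4/z − (2/3)| < ε.

δ = min(3, (9/2)ε)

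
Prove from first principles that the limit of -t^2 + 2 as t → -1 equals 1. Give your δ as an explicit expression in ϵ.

δ = min(1, ϵ/3)

Let ϵ > 0. We want δ > 0 such that 0 < |t + 1| < δ implies |(-t^2 + 2) − 1| < ϵ.
(-t^2 + 2) − 1 = -t^2 + 1 = (t + 1)(-t + 1).
So |(-t^2 + 2) − 1| = |t + 1|·|-t + 1|.
Assume first that |t + 1| < 1, so |t| < 2. Then |-t + 1| ≤ 2 + 1 = 3.
Hence |(-t^2 + 2) − 1| ≤ 3|t + 1| < ϵ provided |t + 1| < ϵ/3.
Choosing δ = min(1, ϵ/3) ensures both conditions, hence |(-t^2 + 2) − 1| < ϵ.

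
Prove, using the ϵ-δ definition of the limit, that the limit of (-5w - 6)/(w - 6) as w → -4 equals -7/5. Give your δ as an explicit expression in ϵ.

Suppose ϵ > 0. We want δ > 0 with 0 < |w + 4| < δ ⇒ |(-5w - 6)/(w - 6) + 7/5| < ϵ.
Combining over a common denominator, (-5w - 6)/(w - 6) + 7/5 = [(-5w - 6)·(-10) − 14·(w - 6)] / [(-10)·(w - 6)] = 36(w + 4) / ((-10)(w - 6)).
So |(-5w - 6)/(w - 6) + 7/5| = 36|w + 4| / (10·|w − 6|).
Require δ ≤ 5, so |w − 6| ≥ |-10| − |w + 4| > 10 − 5 = 5.
Hence |(-5w - 6)/(w - 6) + 7/5| < 36|w + 4|/(10·5) = (18/25)|w + 4|, which is < ϵ once |w + 4| < (25/18)ϵ.
Take δ = min(5, (25/18)ϵ). Then 0 < |w + 4| < δ forces both bounds, so |(-5w - 6)/(w - 6) + 7/5| < ϵ.

δ = min(5, (25/18)ϵ)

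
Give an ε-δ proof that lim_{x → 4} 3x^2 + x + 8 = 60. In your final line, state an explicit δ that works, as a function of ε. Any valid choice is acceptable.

δ = min(1, ε/28)

Fix ε > 0. We want δ > 0 such that 0 < |x − 4| < δ implies |(3x^2 + x + 8) − 60| < ε.
(3x^2 + x + 8) − 60 = 3x^2 + x - 52 = (x − 4)(3x + 13).
So |(3x^2 + x + 8) − 60| = |x − 4|·|3x + 13|.
Assume first that |x − 4| < 1, so |x| < 5. Then |3x + 13| ≤ 3·5 + 13 = 28.
Hence |(3x^2 + x + 8) − 60| ≤ 28|x − 4| < ε provided |x − 4| < ε/28.
Choosing δ = min(1, ε/28) ensures both conditions, hence |(3x^2 + x + 8) − 60| < ε.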